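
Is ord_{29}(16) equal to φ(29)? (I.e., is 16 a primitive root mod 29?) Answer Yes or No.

φ(29) = 29 − 1 = 28 = 2^2 · 7.
Test 16^(28/q) mod 29 for each prime factor q of 28:
16^14 ≡ 1 (mod 29)  [q = 2: ≡ 1 ✗]
16^4 ≡ 25 (mod 29)  [q = 7: ≢ 1 ✓]
Since 16^14 ≡ 1, the order of 16 divides 14 < 28, so 16 is not a primitive root.

No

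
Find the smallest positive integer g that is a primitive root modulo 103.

5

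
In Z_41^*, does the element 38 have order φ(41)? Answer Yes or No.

No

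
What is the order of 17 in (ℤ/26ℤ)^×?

6

By Lagrange's theorem, ord_26(17) divides φ(26) = φ(2)·φ(13) = 1·12 = 12 = 2^2 · 3.
Divisors of 12: 1, 2, 3, 4, 6, 12.
Check 17^d mod 26 for each divisor in increasing order:
17^1 ≡ 17 (mod 26)
17^2 ≡ 3 (mod 26)
17^3 ≡ 25 (mod 26)
17^4 ≡ 9 (mod 26)
17^6 ≡ 1 (mod 26) ✓
Hence ord(17) = 6.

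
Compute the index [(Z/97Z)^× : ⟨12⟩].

Since 12 ∈ (Z/97Z)^×, its order divides φ(97) = 97 − 1 = 96 = 2^5 · 3.
Divisors of 96: 1, 2, 3, 4, 6, 8, 12, 16, 24, 32, 48, 96.
Check 12^d mod 97 for each divisor in increasing order:
12^1 ≡ 12 (mod 97)
12^2 ≡ 47 (mod 97)
12^3 ≡ 79 (mod 97)
12^4 ≡ 75 (mod 97)
12^6 ≡ 33 (mod 97)
12^8 ≡ 96 (mod 97)
12^12 ≡ 22 (mod 97)
12^16 ≡ 1 (mod 97) ✓
The order of 12 is 16, so the subgroup it generates has 16 elements.
[(Z/97Z)^× : ⟨12⟩] = 96/16 = 6.

6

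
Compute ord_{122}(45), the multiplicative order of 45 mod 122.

Since 45 ∈ (Z/122Z)^×, its order divides φ(122) = φ(2)·φ(61) = 1·60 = 60 = 2^2 · 3 · 5.
Divisors of 60: 1, 2, 3, 4, 5, 6, 10, 12, 15, 20, 30, 60.
Compute 45^d (mod 122) for the divisors d until we hit 1:
45^1 ≡ 45 (mod 122)
45^2 ≡ 73 (mod 122)
45^3 ≡ 113 (mod 122)
45^4 ≡ 83 (mod 122)
45^5 ≡ 75 (mod 122)
45^6 ≡ 81 (mod 122)
45^10 ≡ 13 (mod 122)
45^12 ≡ 95 (mod 122)
45^15 ≡ 121 (mod 122)
45^20 ≡ 47 (mod 122)
45^30 ≡ 1 (mod 122) ✓
Hence ord(45) = 30.

30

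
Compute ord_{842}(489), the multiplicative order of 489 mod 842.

35

Since 489 ∈ (Z/842Z)^×, its order divides φ(842) = φ(2)·φ(421) = 1·420 = 420 = 2^2 · 3 · 5 · 7.
Divisors of 420: 1, 2, 3, 4, 5, 6, 7, 10, 12, 14, 15, 20, 21, 28, 30, 35, 42, 60, 70, 84, 105, 140, 210, 420.
Test each divisor d:
489^1 ≡ 489 (mod 842)
489^2 ≡ 835 (mod 842)
489^3 ≡ 787 (mod 842)
489^4 ≡ 49 (mod 842)
489^5 ≡ 385 (mod 842)
489^6 ≡ 499 (mod 842)
489^7 ≡ 673 (mod 842)
489^10 ≡ 33 (mod 842)
489^12 ≡ 611 (mod 842)
489^14 ≡ 775 (mod 842)
489^15 ≡ 75 (mod 842)
489^20 ≡ 247 (mod 842)
489^21 ≡ 377 (mod 842)
489^28 ≡ 279 (mod 842)
489^30 ≡ 573 (mod 842)
489^35 ≡ 1 (mod 842) ✓
The smallest such exponent is 35, so the order of 489 is 35.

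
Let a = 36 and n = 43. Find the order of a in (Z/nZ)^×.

3

Since 36 ∈ (Z/43Z)^×, its order divides φ(43) = 43 − 1 = 42 = 2 · 3 · 7.
Divisors of 42: 1, 2, 3, 6, 7, 14, 21, 42.
Compute 36^d (mod 43) for the divisors d until we hit 1:
36^1 ≡ 36
36^2 ≡ 6
36^3 ≡ 1
Hence ord(36) = 3.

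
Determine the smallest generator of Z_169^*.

φ(169) = φ(13^2) = 13·(13−1) = 156 = 2^2 · 3 · 13.
g is a primitive root iff g^(156/q) ≢ 1 (mod 169) for each prime q ∈ {2, 3, 13}.
g = 2: 2^78 ≡ 168; 2^52 ≡ 146; 2^12 ≡ 40 — none is 1, so 2 is a primitive root.
So 2 is the smallest generator of (Z/169Z)^×.

2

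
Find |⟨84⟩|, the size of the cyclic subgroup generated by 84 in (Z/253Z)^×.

110

The order of 84 must divide φ(253) = φ(11·23) = (11−1)·(23−1) = 10·22 = 220 = 2^2 · 5 · 11.
Divisors of 220: 1, 2, 4, 5, 10, 11, 20, 22, 44, 55, 110, 220.
Test each divisor d:
84^1 ≡ 84 (mod 253)
84^2 ≡ 225 (mod 253)
84^4 ≡ 25 (mod 253)
84^5 ≡ 76 (mod 253)
84^10 ≡ 210 (mod 253)
84^11 ≡ 183 (mod 253)
84^20 ≡ 78 (mod 253)
84^22 ≡ 93 (mod 253)
84^44 ≡ 47 (mod 253)
84^55 ≡ 252 (mod 253)
84^110 ≡ 1 (mod 253) ✓
Therefore the multiplicative order of 84 modulo 253 is 110.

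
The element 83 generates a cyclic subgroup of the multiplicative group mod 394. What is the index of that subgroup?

ord(83) | φ(394) = φ(2)·φ(197) = 1·196 = 196 = 2^2 · 7^2.
Divisors of 196: 1, 2, 4, 7, 14, 28, 49, 98, 196.
Evaluate successive powers at the divisors of 196:
83^1 ≡ 83 (mod 394)
83^2 ≡ 191 (mod 394)
83^4 ≡ 233 (mod 394)
83^7 ≡ 393 (mod 394)
83^14 ≡ 1 (mod 394) ✓
The order of 83 is 14, so the subgroup it generates has 14 elements.
Index = |(Z/394Z)^×| / |⟨83⟩| = 196 / 14 = 14.

14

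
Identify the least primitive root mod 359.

φ(359) = 359 − 1 = 358 = 2 · 179.
Test candidates g = 2, 3, … against the prime factors q ∈ {2, 179} of φ(359): g is a generator iff g^(358/q) ≢ 1 for every such q.
g = 2: 2^179 ≡ 1 — hits 1, so not a primitive root.
g = 3: 3^179 ≡ 1 — hits 1, so not a primitive root.
g = 4: 4^179 ≡ 1 — hits 1, so not a primitive root.
g = 5: 5^179 ≡ 1 — hits 1, so not a primitive root.
g = 6: 6^179 ≡ 1 — hits 1, so not a primitive root.
g = 7: 7^179 ≡ 358; 7^2 ≡ 49 — none is 1, so 7 is a primitive root.
The smallest primitive root modulo 359 is 7.

7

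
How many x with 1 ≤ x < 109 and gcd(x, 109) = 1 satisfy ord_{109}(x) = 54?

18

φ(109) = 109 − 1 = 108 = 2^2 · 3^3.
Since (Z/109Z)^× is cyclic of order 108, the number of elements of order d is φ(d) when d | 108 and 0 otherwise.
54 = 2 · 3^3 divides 108, and φ(54) = 18.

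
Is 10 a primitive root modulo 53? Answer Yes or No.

No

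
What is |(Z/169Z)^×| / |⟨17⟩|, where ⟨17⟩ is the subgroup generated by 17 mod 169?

2

ord(17) | φ(169) = φ(13^2) = 13·(13−1) = 156 = 2^2 · 3 · 13.
Divisors of 156: 1, 2, 3, 4, 6, 12, 13, 26, 39, 52, 78, 156.
Test each divisor d:
17^1 ≡ 17
17^2 ≡ 120
17^3 ≡ 12
17^4 ≡ 35
17^6 ≡ 144
17^12 ≡ 118
17^13 ≡ 147
17^26 ≡ 146
17^39 ≡ 168
17^52 ≡ 22
17^78 ≡ 1
The order of 17 is 78, so the subgroup it generates has 78 elements.
The index is φ(169) / ord(17) = 156 / 78 = 2.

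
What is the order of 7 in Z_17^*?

16

The order of 7 must divide φ(17) = 17 − 1 = 16 = 2^4.
Divisors of 16: 1, 2, 4, 8, 16.
Evaluate successive powers at the divisors of 16:
7^1 ≡ 7
7^2 ≡ 15
7^4 ≡ 4
7^8 ≡ 16
7^16 ≡ 1
Therefore the multiplicative order of 7 modulo 17 is 16.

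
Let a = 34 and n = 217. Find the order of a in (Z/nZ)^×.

30

The order of 34 must divide φ(217) = φ(7·31) = (7−1)·(31−1) = 6·30 = 180 = 2^2 · 3^2 · 5.
Divisors of 180: 1, 2, 3, 4, 5, 6, 9, 10, 12, 15, 18, 20, 30, 36, 45, 60, 90, 180.
Evaluate successive powers at the divisors of 180:
34^1 ≡ 34 (mod 217)
34^2 ≡ 71 (mod 217)
34^3 ≡ 27 (mod 217)
34^4 ≡ 50 (mod 217)
34^5 ≡ 181 (mod 217)
34^6 ≡ 78 (mod 217)
34^9 ≡ 153 (mod 217)
34^10 ≡ 211 (mod 217)
34^12 ≡ 8 (mod 217)
34^15 ≡ 216 (mod 217)
34^18 ≡ 190 (mod 217)
34^20 ≡ 36 (mod 217)
34^30 ≡ 1 (mod 217) ✓
Hence ord(34) = 30.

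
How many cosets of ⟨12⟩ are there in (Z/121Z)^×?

By Lagrange's theorem, ord_121(12) divides φ(121) = φ(11^2) = 11·(11−1) = 110 = 2 · 5 · 11.
Divisors of 110: 1, 2, 5, 10, 11, 22, 55, 110.
Compute 12^d (mod 121) for the divisors d until we hit 1:
12^1 ≡ 12 (mod 121)
12^2 ≡ 23 (mod 121)
12^5 ≡ 56 (mod 121)
12^10 ≡ 111 (mod 121)
12^11 ≡ 1 (mod 121) ✓
Thus |⟨12⟩| = ord(12) = 11.
Index = |(Z/121Z)^×| / |⟨12⟩| = 110 / 11 = 10.

10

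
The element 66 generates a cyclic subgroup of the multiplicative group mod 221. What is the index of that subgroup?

Since 66 ∈ (Z/221Z)^×, its order divides φ(221) = φ(13·17) = (13−1)·(17−1) = 12·16 = 192 = 2^6 · 3.
Divisors of 192: 1, 2, 3, 4, 6, 8, 12, 16, 24, 32, 48, 64, 96, 192.
Check 66^d mod 221 for each divisor in increasing order:
66^1 ≡ 66 (mod 221)
66^2 ≡ 157 (mod 221)
66^3 ≡ 196 (mod 221)
66^4 ≡ 118 (mod 221)
66^6 ≡ 183 (mod 221)
66^8 ≡ 1 (mod 221) ✓
The order of 66 is 8, so the subgroup it generates has 8 elements.
[(Z/221Z)^× : ⟨66⟩] = 192/8 = 24.

24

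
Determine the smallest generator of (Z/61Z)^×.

2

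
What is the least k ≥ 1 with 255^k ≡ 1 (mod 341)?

ord(255) | φ(341) = φ(11·31) = (11−1)·(31−1) = 10·30 = 300 = 2^2 · 3 · 5^2.
Divisors of 300: 1, 2, 3, 4, 5, 6, 10, 12, 15, 20, 25, 30, 50, 60, 75, 100, 150, 300.
Test each divisor d:
255^1 ≡ 255 (mod 341)
255^2 ≡ 235 (mod 341)
255^3 ≡ 250 (mod 341)
255^4 ≡ 324 (mod 341)
255^5 ≡ 98 (mod 341)
255^6 ≡ 97 (mod 341)
255^10 ≡ 56 (mod 341)
255^12 ≡ 202 (mod 341)
255^15 ≡ 32 (mod 341)
255^20 ≡ 67 (mod 341)
255^25 ≡ 87 (mod 341)
255^30 ≡ 1 (mod 341) ✓
Therefore the multiplicative order of 255 modulo 341 is 30.

30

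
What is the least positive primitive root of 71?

φ(71) = 71 − 1 = 70 = 2 · 5 · 7.
Test candidates g = 2, 3, … against the prime factors q ∈ {2, 5, 7} of φ(71): g is a generator iff g^(70/q) ≢ 1 for every such q.
g = 2: 2^35 ≡ 1 — hits 1, so not a primitive root.
g = 3: 3^35 ≡ 1 — hits 1, so not a primitive root.
g = 4: 4^35 ≡ 1 — hits 1, so not a primitive root.
g = 5: 5^35 ≡ 1 — hits 1, so not a primitive root.
g = 6: 6^35 ≡ 1 — hits 1, so not a primitive root.
g = 7: 7^35 ≡ 70; 7^14 ≡ 54; 7^10 ≡ 45 — none is 1, so 7 is a primitive root.
The smallest primitive root modulo 71 is 7.

7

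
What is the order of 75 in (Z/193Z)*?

The order of 75 must divide φ(193) = 193 − 1 = 192 = 2^6 · 3.
Divisors of 192: 1, 2, 3, 4, 6, 8, 12, 16, 24, 32, 48, 64, 96, 192.
Compute 75^d (mod 193) for the divisors d until we hit 1:
75^1 ≡ 75 (mod 193)
75^2 ≡ 28 (mod 193)
75^3 ≡ 170 (mod 193)
75^4 ≡ 12 (mod 193)
75^6 ≡ 143 (mod 193)
75^8 ≡ 144 (mod 193)
75^12 ≡ 184 (mod 193)
75^16 ≡ 85 (mod 193)
75^24 ≡ 81 (mod 193)
75^32 ≡ 84 (mod 193)
75^48 ≡ 192 (mod 193)
75^64 ≡ 108 (mod 193)
75^96 ≡ 1 (mod 193) ✓
Hence ord(75) = 96.

96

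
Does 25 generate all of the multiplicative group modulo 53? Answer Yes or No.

No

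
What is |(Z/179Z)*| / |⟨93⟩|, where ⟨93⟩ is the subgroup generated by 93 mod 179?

2

ord(93) | φ(179) = 179 − 1 = 178 = 2 · 89.
Divisors of 178: 1, 2, 89, 178.
Check 93^d mod 179 for each divisor in increasing order:
93^1 ≡ 93 (mod 179)
93^2 ≡ 57 (mod 179)
93^89 ≡ 1 (mod 179) ✓
Thus |⟨93⟩| = ord(93) = 89.
[(Z/179Z)^× : ⟨93⟩] = 178/89 = 2.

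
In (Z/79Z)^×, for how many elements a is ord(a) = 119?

0

φ(79) = 79 − 1 = 78 = 2 · 3 · 13.
(Z/79Z)^× is cyclic (|G| = 78); a cyclic group of order m has exactly φ(d) elements of each order d | m, and none otherwise.
Since 119 ∤ 78, the count is 0.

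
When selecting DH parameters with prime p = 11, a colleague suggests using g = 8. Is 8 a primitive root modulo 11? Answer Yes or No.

Yes

φ(11) = 11 − 1 = 10 = 2 · 5.
An element g generates (Z/11Z)^× iff g^(10/q) ≢ 1 (mod 11) for each prime q ∈ {2, 5}.
8^5 ≡ 10 (mod 11)  [q = 2: ≢ 1 ✓]
8^2 ≡ 9 (mod 11)  [q = 5: ≢ 1 ✓]
Every test exponent gives a nontrivial residue, hence 8 generates the full group.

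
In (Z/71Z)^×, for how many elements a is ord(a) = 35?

24

φ(71) = 71 − 1 = 70 = 2 · 5 · 7.
(Z/71Z)^× is cyclic (|G| = 70); a cyclic group of order m has exactly φ(d) elements of each order d | m, and none otherwise.
35 = 5 · 7 divides 70, and φ(35) = 24.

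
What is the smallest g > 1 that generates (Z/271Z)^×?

φ(271) = 271 − 1 = 270 = 2 · 3^3 · 5.
g is a primitive root iff g^(270/q) ≢ 1 (mod 271) for each prime q ∈ {2, 3, 5}.
g = 2: 2^135 ≡ 1 — hits 1, so not a primitive root.
g = 3: 3^135 ≡ 270; 3^90 ≡ 1 — hits 1, so not a primitive root.
g = 4: 4^135 ≡ 1 — hits 1, so not a primitive root.
g = 5: 5^135 ≡ 1 — hits 1, so not a primitive root.
g = 6: 6^135 ≡ 270; 6^90 ≡ 242; 6^54 ≡ 10 — none is 1, so 6 is a primitive root.
The smallest primitive root modulo 271 is 6.

6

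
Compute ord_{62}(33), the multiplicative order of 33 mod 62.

5

The order of 33 must divide φ(62) = φ(2)·φ(31) = 1·30 = 30 = 2 · 3 · 5.
Divisors of 30: 1, 2, 3, 5, 6, 10, 15, 30.
Test each divisor d:
33^1 ≡ 33
33^2 ≡ 35
33^3 ≡ 39
33^5 ≡ 1
Therefore the multiplicative order of 33 modulo 62 is 5.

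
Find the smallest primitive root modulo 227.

φ(227) = 227 − 1 = 226 = 2 · 113.
Test candidates g = 2, 3, … against the prime factors q ∈ {2, 113} of φ(227): g is a generator iff g^(226/q) ≢ 1 for every such q.
g = 2: 2^113 ≡ 226; 2^2 ≡ 4 — none is 1, so 2 is a primitive root.
The smallest primitive root modulo 227 is 2.

2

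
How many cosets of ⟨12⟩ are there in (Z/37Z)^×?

4

By Lagrange's theorem, ord_37(12) divides φ(37) = 37 − 1 = 36 = 2^2 · 3^2.
Divisors of 36: 1, 2, 3, 4, 6, 9, 12, 18, 36.
Evaluate successive powers at the divisors of 36:
12^1 ≡ 12
12^2 ≡ 33
12^3 ≡ 26
12^4 ≡ 16
12^6 ≡ 10
12^9 ≡ 1
Thus |⟨12⟩| = ord(12) = 9.
[(Z/37Z)^× : ⟨12⟩] = 36/9 = 4.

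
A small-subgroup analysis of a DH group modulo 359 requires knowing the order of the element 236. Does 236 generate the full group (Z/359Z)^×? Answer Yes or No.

φ(359) = 359 − 1 = 358 = 2 · 179.
236 is a primitive root mod 359 iff 236^(φ(359)/q) ≢ 1 for every prime q | φ(359), i.e. q ∈ {2, 179}.
236^179 ≡ 358 (mod 359)  [q = 2: ≢ 1 ✓]
236^2 ≡ 51 (mod 359)  [q = 179: ≢ 1 ✓]
None equal 1, so ord_359(236) = 358: 236 is a primitive root.

Yes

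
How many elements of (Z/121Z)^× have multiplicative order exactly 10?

φ(121) = φ(11^2) = 11·(11−1) = 110 = 2 · 5 · 11.
In a cyclic group of order 110, there are φ(d) elements of order d for each divisor d of 110, and zero for non-divisors.
10 = 2 · 5 divides 110, and φ(10) = 4.

4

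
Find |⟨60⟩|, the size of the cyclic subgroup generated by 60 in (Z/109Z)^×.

The order of 60 must divide φ(109) = 109 − 1 = 108 = 2^2 · 3^3.
Divisors of 108: 1, 2, 3, 4, 6, 9, 12, 18, 27, 36, 54, 108.
Check 60^d mod 109 for each divisor in increasing order:
60^1 ≡ 60 (mod 109)
60^2 ≡ 3 (mod 109)
60^3 ≡ 71 (mod 109)
60^4 ≡ 9 (mod 109)
60^6 ≡ 27 (mod 109)
60^9 ≡ 64 (mod 109)
60^12 ≡ 75 (mod 109)
60^18 ≡ 63 (mod 109)
60^27 ≡ 108 (mod 109)
60^36 ≡ 45 (mod 109)
60^54 ≡ 1 (mod 109) ✓
The smallest such exponent is 54, so the order of 60 is 54.

54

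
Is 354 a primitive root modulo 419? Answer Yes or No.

φ(419) = 419 − 1 = 418 = 2 · 11 · 19.
354 is a primitive root mod 419 iff 354^(φ(419)/q) ≢ 1 for every prime q | φ(419), i.e. q ∈ {2, 11, 19}.
354^209 ≡ 418 (mod 419)  [q = 2: ≢ 1 ✓]
354^38 ≡ 348 (mod 419)  [q = 11: ≢ 1 ✓]
354^22 ≡ 343 (mod 419)  [q = 19: ≢ 1 ✓]
All checks pass, so 354 has order 418 and is a primitive root modulo 419.

Yes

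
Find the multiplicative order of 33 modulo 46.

22

Since 33 ∈ (Z/46Z)^×, its order divides φ(46) = φ(2)·φ(23) = 1·22 = 22 = 2 · 11.
Divisors of 22: 1, 2, 11, 22.
Compute 33^d (mod 46) for the divisors d until we hit 1:
33^1 ≡ 33 (mod 46)
33^2 ≡ 31 (mod 46)
33^11 ≡ 45 (mod 46)
33^22 ≡ 1 (mod 46) ✓
Hence ord(33) = 22.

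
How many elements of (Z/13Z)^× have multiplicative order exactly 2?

1

φ(13) = 13 − 1 = 12 = 2^2 · 3.
In a cyclic group of order 12, there are φ(d) elements of order d for each divisor d of 12, and zero for non-divisors.
2 | 12, and φ(2) = 2 − 1 = 1.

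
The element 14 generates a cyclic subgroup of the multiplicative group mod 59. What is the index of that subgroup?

1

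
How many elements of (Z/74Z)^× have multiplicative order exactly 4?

φ(74) = φ(2)·φ(37) = 1·36 = 36 = 2^2 · 3^2.
Since (Z/74Z)^× is cyclic of order 36, the number of elements of order d is φ(d) when d | 36 and 0 otherwise.
4 = 2^2 divides 36, and φ(4) = 2.

2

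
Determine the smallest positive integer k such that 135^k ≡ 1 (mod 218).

27

Since 135 ∈ (Z/218Z)^×, its order divides φ(218) = φ(2)·φ(109) = 1·108 = 108 = 2^2 · 3^3.
Divisors of 108: 1, 2, 3, 4, 6, 9, 12, 18, 27, 36, 54, 108.
Check 135^d mod 218 for each divisor in increasing order:
135^1 ≡ 135
135^2 ≡ 131
135^3 ≡ 27
135^4 ≡ 157
135^6 ≡ 75
135^9 ≡ 63
135^12 ≡ 175
135^18 ≡ 45
135^27 ≡ 1
So ord_218(135) = 27.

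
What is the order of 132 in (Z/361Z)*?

The order of 132 must divide φ(361) = φ(19^2) = 19·(19−1) = 342 = 2 · 3^2 · 19.
Divisors of 342: 1, 2, 3, 6, 9, 18, 19, 38, 57, 114, 171, 342.
Check 132^d mod 361 for each divisor in increasing order:
132^1 ≡ 132 (mod 361)
132^2 ≡ 96 (mod 361)
132^3 ≡ 37 (mod 361)
132^6 ≡ 286 (mod 361)
132^9 ≡ 113 (mod 361)
132^18 ≡ 134 (mod 361)
132^19 ≡ 360 (mod 361)
132^38 ≡ 1 (mod 361) ✓
Hence ord(132) = 38.

38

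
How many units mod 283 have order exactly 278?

0

φ(283) = 283 − 1 = 282 = 2 · 3 · 47.
In a cyclic group of order 282, there are φ(d) elements of order d for each divisor d of 282, and zero for non-divisors.
Here 282 is not a multiple of 278, so there are no elements of order 278.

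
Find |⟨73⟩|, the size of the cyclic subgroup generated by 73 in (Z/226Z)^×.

Since 73 ∈ (Z/226Z)^×, its order divides φ(226) = φ(2)·φ(113) = 1·112 = 112 = 2^4 · 7.
Divisors of 112: 1, 2, 4, 7, 8, 14, 16, 28, 56, 112.
Compute 73^d (mod 226) for the divisors d until we hit 1:
73^1 ≡ 73 (mod 226)
73^2 ≡ 131 (mod 226)
73^4 ≡ 211 (mod 226)
73^7 ≡ 65 (mod 226)
73^8 ≡ 225 (mod 226)
73^14 ≡ 157 (mod 226)
73^16 ≡ 1 (mod 226) ✓
Therefore the multiplicative order of 73 modulo 226 is 16.

16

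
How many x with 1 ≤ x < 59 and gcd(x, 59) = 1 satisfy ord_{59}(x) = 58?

28

φ(59) = 59 − 1 = 58 = 2 · 29.
In a cyclic group of order 58, there are φ(d) elements of order d for each divisor d of 58, and zero for non-divisors.
58 = 2 · 29 divides 58, and φ(58) = 28.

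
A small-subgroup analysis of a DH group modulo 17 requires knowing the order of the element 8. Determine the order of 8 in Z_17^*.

Since 8 ∈ (Z/17Z)^×, its order divides φ(17) = 17 − 1 = 16 = 2^4.
Divisors of 16: 1, 2, 4, 8, 16.
Test each divisor d:
8^1 ≡ 8
8^2 ≡ 13
8^4 ≡ 16
8^8 ≡ 1
Hence ord(8) = 8.

8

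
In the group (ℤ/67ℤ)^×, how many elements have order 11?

10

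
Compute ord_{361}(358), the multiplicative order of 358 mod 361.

Since 358 ∈ (Z/361Z)^×, its order divides φ(361) = φ(19^2) = 19·(19−1) = 342 = 2 · 3^2 · 19.
Divisors of 342: 1, 2, 3, 6, 9, 18, 19, 38, 57, 114, 171, 342.
Check 358^d mod 361 for each divisor in increasing order:
358^1 ≡ 358
358^2 ≡ 9
358^3 ≡ 334
358^6 ≡ 7
358^9 ≡ 172
358^18 ≡ 343
358^19 ≡ 54
358^38 ≡ 28
358^57 ≡ 68
358^114 ≡ 292
358^171 ≡ 1
Therefore the multiplicative order of 358 modulo 361 is 171.

171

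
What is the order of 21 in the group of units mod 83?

By Lagrange's theorem, ord_83(21) divides φ(83) = 83 − 1 = 82 = 2 · 41.
Divisors of 82: 1, 2, 41, 82.
Check 21^d mod 83 for each divisor in increasing order:
21^1 ≡ 21 (mod 83)
21^2 ≡ 26 (mod 83)
21^41 ≡ 1 (mod 83) ✓
So ord_83(21) = 41.

41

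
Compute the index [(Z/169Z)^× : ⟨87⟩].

4

Since 87 ∈ (Z/169Z)^×, its order divides φ(169) = φ(13^2) = 13·(13−1) = 156 = 2^2 · 3 · 13.
Divisors of 156: 1, 2, 3, 4, 6, 12, 13, 26, 39, 52, 78, 156.
Test each divisor d:
87^1 ≡ 87 (mod 169)
87^2 ≡ 133 (mod 169)
87^3 ≡ 79 (mod 169)
87^4 ≡ 113 (mod 169)
87^6 ≡ 157 (mod 169)
87^12 ≡ 144 (mod 169)
87^13 ≡ 22 (mod 169)
87^26 ≡ 146 (mod 169)
87^39 ≡ 1 (mod 169) ✓
The order of 87 is 39, so the subgroup it generates has 39 elements.
Index = |(Z/169Z)^×| / |⟨87⟩| = 156 / 39 = 4.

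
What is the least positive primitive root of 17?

φ(17) = 17 − 1 = 16 = 2^4.
Test candidates g = 2, 3, … against the prime factors q ∈ {2} of φ(17): g is a generator iff g^(16/q) ≢ 1 for every such q.
g = 2: 2^8 ≡ 1 — hits 1, so not a primitive root.
g = 3: 3^8 ≡ 16 — none is 1, so 3 is a primitive root.
So 3 is the smallest generator of (Z/17Z)^×.

3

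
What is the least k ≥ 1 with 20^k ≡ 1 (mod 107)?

106

ord(20) | φ(107) = 107 − 1 = 106 = 2 · 53.
Divisors of 106: 1, 2, 53, 106.
Check 20^d mod 107 for each divisor in increasing order:
20^1 ≡ 20
20^2 ≡ 79
20^53 ≡ 106
20^106 ≡ 1
Hence ord(20) = 106.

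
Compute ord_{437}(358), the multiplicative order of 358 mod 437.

99

Since 358 ∈ (Z/437Z)^×, its order divides φ(437) = φ(19·23) = (19−1)·(23−1) = 18·22 = 396 = 2^2 · 3^2 · 11.
Divisors of 396: 1, 2, 3, 4, 6, 9, 11, 12, 18, 22, 33, 36, 44, 66, 99, 132, 198, 396.
Check 358^d mod 437 for each divisor in increasing order:
358^1 ≡ 358 (mod 437)
358^2 ≡ 123 (mod 437)
358^3 ≡ 334 (mod 437)
358^4 ≡ 271 (mod 437)
358^6 ≡ 121 (mod 437)
358^9 ≡ 210 (mod 437)
358^11 ≡ 47 (mod 437)
358^12 ≡ 220 (mod 437)
358^18 ≡ 400 (mod 437)
358^22 ≡ 24 (mod 437)
358^33 ≡ 254 (mod 437)
358^36 ≡ 58 (mod 437)
358^44 ≡ 139 (mod 437)
358^66 ≡ 277 (mod 437)
358^99 ≡ 1 (mod 437) ✓
Hence ord(358) = 99.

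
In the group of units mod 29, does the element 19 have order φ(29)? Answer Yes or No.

Yes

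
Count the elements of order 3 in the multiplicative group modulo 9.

2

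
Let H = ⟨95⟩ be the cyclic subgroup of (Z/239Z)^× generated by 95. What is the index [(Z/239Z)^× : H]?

1

The order of 95 must divide φ(239) = 239 − 1 = 238 = 2 · 7 · 17.
Divisors of 238: 1, 2, 7, 14, 17, 34, 119, 238.
Check 95^d mod 239 for each divisor in increasing order:
95^1 ≡ 95 (mod 239)
95^2 ≡ 182 (mod 239)
95^7 ≡ 172 (mod 239)
95^14 ≡ 187 (mod 239)
95^17 ≡ 38 (mod 239)
95^34 ≡ 10 (mod 239)
95^119 ≡ 238 (mod 239)
95^238 ≡ 1 (mod 239) ✓
The order of 95 is 238, so the subgroup it generates has 238 elements.
[(Z/239Z)^× : ⟨95⟩] = 238/238 = 1.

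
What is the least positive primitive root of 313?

10

φ(313) = 313 − 1 = 312 = 2^3 · 3 · 13.
g is a primitive root iff g^(312/q) ≢ 1 (mod 313) for each prime q ∈ {2, 3, 13}.
g = 2: 2^156 ≡ 1 — hits 1, so not a primitive root.
g = 3: 3^156 ≡ 1 — hits 1, so not a primitive root.
g = 4: 4^156 ≡ 1 — hits 1, so not a primitive root.
g = 5: 5^156 ≡ 312; 5^104 ≡ 1 — hits 1, so not a primitive root.
g = 6: 6^156 ≡ 1 — hits 1, so not a primitive root.
g = 7: 7^156 ≡ 312; 7^104 ≡ 1 — hits 1, so not a primitive root.
g = 8: 8^156 ≡ 1 — hits 1, so not a primitive root.
g = 9: 9^156 ≡ 1 — hits 1, so not a primitive root.
g = 10: 10^156 ≡ 312; 10^104 ≡ 214; 10^24 ≡ 103 — none is 1, so 10 is a primitive root.
The smallest primitive root modulo 313 is 10.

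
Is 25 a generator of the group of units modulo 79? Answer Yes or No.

No

φ(79) = 79 − 1 = 78 = 2 · 3 · 13.
Test 25^(78/q) mod 79 for each prime factor q of 78:
25^39 ≡ 1 (mod 79)  [q = 2: ≡ 1 ✗]
25^26 ≡ 23 (mod 79)  [q = 3: ≢ 1 ✓]
25^6 ≡ 52 (mod 79)  [q = 13: ≢ 1 ✓]
Since 25^39 ≡ 1, the order of 25 divides 39 < 78, so 25 is not a primitive root.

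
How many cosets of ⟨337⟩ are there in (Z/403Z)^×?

36

By Lagrange's theorem, ord_403(337) divides φ(403) = φ(13·31) = (13−1)·(31−1) = 12·30 = 360 = 2^3 · 3^2 · 5.
Divisors of 360: 1, 2, 3, 4, 5, 6, 8, 9, 10, 12, 15, 18, 20, 24, 30, 36, 40, 45, 60, 72, 90, 120, 180, 360.
Evaluate successive powers at the divisors of 360:
337^1 ≡ 337
337^2 ≡ 326
337^3 ≡ 246
337^4 ≡ 287
337^5 ≡ 402
337^6 ≡ 66
337^8 ≡ 157
337^9 ≡ 116
337^10 ≡ 1
The order of 337 is 10, so the subgroup it generates has 10 elements.
The index is φ(403) / ord(337) = 360 / 10 = 36.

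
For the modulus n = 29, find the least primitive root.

φ(29) = 29 − 1 = 28 = 2^2 · 7.
g is a primitive root iff g^(28/q) ≢ 1 (mod 29) for each prime q ∈ {2, 7}.
g = 2: 2^14 ≡ 28; 2^4 ≡ 16 — none is 1, so 2 is a primitive root.
The smallest primitive root modulo 29 is 2.

2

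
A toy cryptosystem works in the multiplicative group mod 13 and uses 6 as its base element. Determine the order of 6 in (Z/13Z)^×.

12

ord(6) | φ(13) = 13 − 1 = 12 = 2^2 · 3.
Divisors of 12: 1, 2, 3, 4, 6, 12.
Evaluate successive powers at the divisors of 12:
6^1 ≡ 6
6^2 ≡ 10
6^3 ≡ 8
6^4 ≡ 9
6^6 ≡ 12
6^12 ≡ 1
So ord_13(6) = 12.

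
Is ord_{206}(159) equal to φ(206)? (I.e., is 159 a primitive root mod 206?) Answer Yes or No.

No

φ(206) = φ(2)·φ(103) = 1·102 = 102 = 2 · 3 · 17.
159 is a primitive root mod 206 iff 159^(φ(206)/q) ≢ 1 for every prime q | φ(206), i.e. q ∈ {2, 3, 17}.
159^51 ≡ 1 (mod 206)  [q = 2: ≡ 1 ✗]
159^34 ≡ 159 (mod 206)  [q = 3: ≢ 1 ✓]
159^6 ≡ 1 (mod 206)  [q = 17: ≡ 1 ✗]
159^51 ≡ 1 shows ord(159) | 51, strictly less than φ(206); not a primitive root.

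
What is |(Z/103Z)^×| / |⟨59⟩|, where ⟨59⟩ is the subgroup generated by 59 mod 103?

2

By Lagrange's theorem, ord_103(59) divides φ(103) = 103 − 1 = 102 = 2 · 3 · 17.
Divisors of 102: 1, 2, 3, 6, 17, 34, 51, 102.
Check 59^d mod 103 for each divisor in increasing order:
59^1 ≡ 59 (mod 103)
59^2 ≡ 82 (mod 103)
59^3 ≡ 100 (mod 103)
59^6 ≡ 9 (mod 103)
59^17 ≡ 56 (mod 103)
59^34 ≡ 46 (mod 103)
59^51 ≡ 1 (mod 103) ✓
So ord_103(59) = 51, hence |⟨59⟩| = 51.
[(Z/103Z)^× : ⟨59⟩] = 102/51 = 2.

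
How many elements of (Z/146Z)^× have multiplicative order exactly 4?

2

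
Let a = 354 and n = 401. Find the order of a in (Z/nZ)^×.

ord(354) | φ(401) = 401 − 1 = 400 = 2^4 · 5^2.
Divisors of 400: 1, 2, 4, 5, 8, 10, 16, 20, 25, 40, 50, 80, 100, 200, 400.
Check 354^d mod 401 for each divisor in increasing order:
354^1 ≡ 354
354^2 ≡ 204
354^4 ≡ 313
354^5 ≡ 126
354^8 ≡ 125
354^10 ≡ 237
354^16 ≡ 387
354^20 ≡ 29
354^25 ≡ 45
354^40 ≡ 39
354^50 ≡ 20
354^80 ≡ 318
354^100 ≡ 400
354^200 ≡ 1
Therefore the multiplicative order of 354 modulo 401 is 200.

200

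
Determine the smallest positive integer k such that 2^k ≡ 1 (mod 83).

ord(2) | φ(83) = 83 − 1 = 82 = 2 · 41.
Divisors of 82: 1, 2, 41, 82.
Evaluate successive powers at the divisors of 82:
2^1 ≡ 2 (mod 83)
2^2 ≡ 4 (mod 83)
2^41 ≡ 82 (mod 83)
2^82 ≡ 1 (mod 83) ✓
So ord_83(2) = 82.

82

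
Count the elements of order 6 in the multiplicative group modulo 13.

φ(13) = 13 − 1 = 12 = 2^2 · 3.
(Z/13Z)^× is cyclic (|G| = 12); a cyclic group of order m has exactly φ(d) elements of each order d | m, and none otherwise.
6 = 2 · 3 divides 12, and φ(6) = 2.

2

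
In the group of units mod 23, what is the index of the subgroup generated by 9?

Since 9 ∈ (Z/23Z)^×, its order divides φ(23) = 23 − 1 = 22 = 2 · 11.
Divisors of 22: 1, 2, 11, 22.
Evaluate successive powers at the divisors of 22:
9^1 ≡ 9
9^2 ≡ 12
9^11 ≡ 1
Thus |⟨9⟩| = ord(9) = 11.
The index is φ(23) / ord(9) = 22 / 11 = 2.

2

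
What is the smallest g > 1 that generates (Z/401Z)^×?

3

φ(401) = 401 − 1 = 400 = 2^4 · 5^2.
Test candidates g = 2, 3, … against the prime factors q ∈ {2, 5} of φ(401): g is a generator iff g^(400/q) ≢ 1 for every such q.
g = 2: 2^200 ≡ 1 — hits 1, so not a primitive root.
g = 3: 3^200 ≡ 400; 3^80 ≡ 72 — none is 1, so 3 is a primitive root.
The smallest primitive root modulo 401 is 3.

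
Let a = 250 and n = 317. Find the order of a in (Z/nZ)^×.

Since 250 ∈ (Z/317Z)^×, its order divides φ(317) = 317 − 1 = 316 = 2^2 · 79.
Divisors of 316: 1, 2, 4, 79, 158, 316.
Evaluate successive powers at the divisors of 316:
250^1 ≡ 250 (mod 317)
250^2 ≡ 51 (mod 317)
250^4 ≡ 65 (mod 317)
250^79 ≡ 316 (mod 317)
250^158 ≡ 1 (mod 317) ✓
Hence ord(250) = 158.

158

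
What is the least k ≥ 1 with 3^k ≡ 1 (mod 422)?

By Lagrange's theorem, ord_422(3) divides φ(422) = φ(2)·φ(211) = 1·210 = 210 = 2 · 3 · 5 · 7.
Divisors of 210: 1, 2, 3, 5, 6, 7, 10, 14, 15, 21, 30, 35, 42, 70, 105, 210.
Evaluate successive powers at the divisors of 210:
3^1 ≡ 3 (mod 422)
3^2 ≡ 9 (mod 422)
3^3 ≡ 27 (mod 422)
3^5 ≡ 243 (mod 422)
3^6 ≡ 307 (mod 422)
3^7 ≡ 77 (mod 422)
3^10 ≡ 391 (mod 422)
3^14 ≡ 21 (mod 422)
3^15 ≡ 63 (mod 422)
3^21 ≡ 351 (mod 422)
3^30 ≡ 171 (mod 422)
3^35 ≡ 197 (mod 422)
3^42 ≡ 399 (mod 422)
3^70 ≡ 407 (mod 422)
3^105 ≡ 421 (mod 422)
3^210 ≡ 1 (mod 422) ✓
Hence ord(3) = 210.

210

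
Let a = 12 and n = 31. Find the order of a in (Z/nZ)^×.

Since 12 ∈ (Z/31Z)^×, its order divides φ(31) = 31 − 1 = 30 = 2 · 3 · 5.
Divisors of 30: 1, 2, 3, 5, 6, 10, 15, 30.
Check 12^d mod 31 for each divisor in increasing order:
12^1 ≡ 12
12^2 ≡ 20
12^3 ≡ 23
12^5 ≡ 26
12^6 ≡ 2
12^10 ≡ 25
12^15 ≡ 30
12^30 ≡ 1
So ord_31(12) = 30.

30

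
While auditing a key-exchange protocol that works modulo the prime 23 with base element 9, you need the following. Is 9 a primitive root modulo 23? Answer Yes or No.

No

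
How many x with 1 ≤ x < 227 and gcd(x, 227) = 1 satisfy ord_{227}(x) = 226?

112

φ(227) = 227 − 1 = 226 = 2 · 113.
(Z/227Z)^× is cyclic (|G| = 226); a cyclic group of order m has exactly φ(d) elements of each order d | m, and none otherwise.
226 = 2 · 113 divides 226, and φ(226) = 112.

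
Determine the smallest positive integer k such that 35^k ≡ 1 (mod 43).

7

The order of 35 must divide φ(43) = 43 − 1 = 42 = 2 · 3 · 7.
Divisors of 42: 1, 2, 3, 6, 7, 14, 21, 42.
Check 35^d mod 43 for each divisor in increasing order:
35^1 ≡ 35 (mod 43)
35^2 ≡ 21 (mod 43)
35^3 ≡ 4 (mod 43)
35^6 ≡ 16 (mod 43)
35^7 ≡ 1 (mod 43) ✓
Therefore the multiplicative order of 35 modulo 43 is 7.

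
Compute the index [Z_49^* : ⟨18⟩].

14

The order of 18 must divide φ(49) = φ(7^2) = 7·(7−1) = 42 = 2 · 3 · 7.
Divisors of 42: 1, 2, 3, 6, 7, 14, 21, 42.
Compute 18^d (mod 49) for the divisors d until we hit 1:
18^1 ≡ 18
18^2 ≡ 30
18^3 ≡ 1
Thus |⟨18⟩| = ord(18) = 3.
The index is φ(49) / ord(18) = 42 / 3 = 14.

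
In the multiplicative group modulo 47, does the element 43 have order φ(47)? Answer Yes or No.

Yes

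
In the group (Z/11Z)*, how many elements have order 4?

0

φ(11) = 11 − 1 = 10 = 2 · 5.
Since (Z/11Z)^× is cyclic of order 10, the number of elements of order d is φ(d) when d | 10 and 0 otherwise.
4 does not divide 10, so no element of (Z/11Z)^× has order 4.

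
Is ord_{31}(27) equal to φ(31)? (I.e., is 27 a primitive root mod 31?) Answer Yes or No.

φ(31) = 31 − 1 = 30 = 2 · 3 · 5.
An element g generates (Z/31Z)^× iff g^(30/q) ≢ 1 (mod 31) for each prime q ∈ {2, 3, 5}.
27^15 ≡ 30 (mod 31)  [q = 2: ≢ 1 ✓]
27^10 ≡ 1 (mod 31)  [q = 3: ≡ 1 ✗]
27^6 ≡ 4 (mod 31)  [q = 5: ≢ 1 ✓]
27^10 ≡ 1 shows ord(27) | 10, strictly less than φ(31); not a primitive root.

No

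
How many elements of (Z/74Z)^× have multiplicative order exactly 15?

φ(74) = φ(2)·φ(37) = 1·36 = 36 = 2^2 · 3^2.
(Z/74Z)^× is cyclic (|G| = 36); a cyclic group of order m has exactly φ(d) elements of each order d | m, and none otherwise.
Here 36 is not a multiple of 15, so there are no elements of order 15.

0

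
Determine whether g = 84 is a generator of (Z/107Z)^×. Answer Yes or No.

Yes

φ(107) = 107 − 1 = 106 = 2 · 53.
Test 84^(106/q) mod 107 for each prime factor q of 106:
84^53 ≡ 106 (mod 107)  [q = 2: ≢ 1 ✓]
84^2 ≡ 101 (mod 107)  [q = 53: ≢ 1 ✓]
All checks pass, so 84 has order 106 and is a primitive root modulo 107.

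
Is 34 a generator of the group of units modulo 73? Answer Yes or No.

Yes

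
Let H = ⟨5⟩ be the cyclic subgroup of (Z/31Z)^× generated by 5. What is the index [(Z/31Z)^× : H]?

The order of 5 must divide φ(31) = 31 − 1 = 30 = 2 · 3 · 5.
Divisors of 30: 1, 2, 3, 5, 6, 10, 15, 30.
Evaluate successive powers at the divisors of 30:
5^1 ≡ 5 (mod 31)
5^2 ≡ 25 (mod 31)
5^3 ≡ 1 (mod 31) ✓
The order of 5 is 3, so the subgroup it generates has 3 elements.
[(Z/31Z)^× : ⟨5⟩] = 30/3 = 10.

10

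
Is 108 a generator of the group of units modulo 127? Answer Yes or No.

φ(127) = 127 − 1 = 126 = 2 · 3^2 · 7.
It suffices to check that the order of 108 is not a proper divisor of 126: compute 108^(126/q) for q ∈ {2, 3, 7}.
108^63 ≡ 126 (mod 127)  [q = 2: ≢ 1 ✓]
108^42 ≡ 1 (mod 127)  [q = 3: ≡ 1 ✗]
108^18 ≡ 1 (mod 127)  [q = 7: ≡ 1 ✗]
108^42 ≡ 1 shows ord(108) | 42, strictly less than φ(127); not a primitive root.

No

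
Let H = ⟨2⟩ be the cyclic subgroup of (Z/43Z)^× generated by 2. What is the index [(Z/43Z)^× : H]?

The order of 2 must divide φ(43) = 43 − 1 = 42 = 2 · 3 · 7.
Divisors of 42: 1, 2, 3, 6, 7, 14, 21, 42.
Test each divisor d:
2^1 ≡ 2 (mod 43)
2^2 ≡ 4 (mod 43)
2^3 ≡ 8 (mod 43)
2^6 ≡ 21 (mod 43)
2^7 ≡ 42 (mod 43)
2^14 ≡ 1 (mod 43) ✓
So ord_43(2) = 14, hence |⟨2⟩| = 14.
The index is φ(43) / ord(2) = 42 / 14 = 3.

3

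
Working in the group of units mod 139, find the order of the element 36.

23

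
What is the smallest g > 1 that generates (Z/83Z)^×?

2

φ(83) = 83 − 1 = 82 = 2 · 41.
Test candidates g = 2, 3, … against the prime factors q ∈ {2, 41} of φ(83): g is a generator iff g^(82/q) ≢ 1 for every such q.
g = 2: 2^41 ≡ 82; 2^2 ≡ 4 — none is 1, so 2 is a primitive root.
So 2 is the smallest generator of (Z/83Z)^×.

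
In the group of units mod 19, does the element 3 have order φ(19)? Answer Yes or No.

φ(19) = 19 − 1 = 18 = 2 · 3^2.
3 is a primitive root mod 19 iff 3^(φ(19)/q) ≢ 1 for every prime q | φ(19), i.e. q ∈ {2, 3}.
3^9 ≡ 18 (mod 19)  [q = 2: ≢ 1 ✓]
3^6 ≡ 7 (mod 19)  [q = 3: ≢ 1 ✓]
None equal 1, so ord_19(3) = 18: 3 is a primitive root.

Yes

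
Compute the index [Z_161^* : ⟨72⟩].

4

Since 72 ∈ (Z/161Z)^×, its order divides φ(161) = φ(7·23) = (7−1)·(23−1) = 6·22 = 132 = 2^2 · 3 · 11.
Divisors of 132: 1, 2, 3, 4, 6, 11, 12, 22, 33, 44, 66, 132.
Compute 72^d (mod 161) for the divisors d until we hit 1:
72^1 ≡ 72
72^2 ≡ 32
72^3 ≡ 50
72^4 ≡ 58
72^6 ≡ 85
72^11 ≡ 116
72^12 ≡ 141
72^22 ≡ 93
72^33 ≡ 1
The order of 72 is 33, so the subgroup it generates has 33 elements.
Index = |(Z/161Z)^×| / |⟨72⟩| = 132 / 33 = 4.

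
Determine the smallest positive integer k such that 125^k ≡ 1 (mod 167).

Since 125 ∈ (Z/167Z)^×, its order divides φ(167) = 167 − 1 = 166 = 2 · 83.
Divisors of 166: 1, 2, 83, 166.
Check 125^d mod 167 for each divisor in increasing order:
125^1 ≡ 125 (mod 167)
125^2 ≡ 94 (mod 167)
125^83 ≡ 166 (mod 167)
125^166 ≡ 1 (mod 167) ✓
Therefore the multiplicative order of 125 modulo 167 is 166.

166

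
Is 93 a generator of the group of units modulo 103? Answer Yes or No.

No

φ(103) = 103 − 1 = 102 = 2 · 3 · 17.
An element g generates (Z/103Z)^× iff g^(102/q) ≢ 1 (mod 103) for each prime q ∈ {2, 3, 17}.
93^51 ≡ 1 (mod 103)  [q = 2: ≡ 1 ✗]
93^34 ≡ 1 (mod 103)  [q = 3: ≡ 1 ✗]
93^6 ≡ 76 (mod 103)  [q = 17: ≢ 1 ✓]
93^51 ≡ 1 shows ord(93) | 51, strictly less than φ(103); not a primitive root.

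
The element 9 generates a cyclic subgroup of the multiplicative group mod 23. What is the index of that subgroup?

2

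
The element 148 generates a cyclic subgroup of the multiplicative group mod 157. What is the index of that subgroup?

Since 148 ∈ (Z/157Z)^×, its order divides φ(157) = 157 − 1 = 156 = 2^2 · 3 · 13.
Divisors of 156: 1, 2, 3, 4, 6, 12, 13, 26, 39, 52, 78, 156.
Check 148^d mod 157 for each divisor in increasing order:
148^1 ≡ 148 (mod 157)
148^2 ≡ 81 (mod 157)
148^3 ≡ 56 (mod 157)
148^4 ≡ 124 (mod 157)
148^6 ≡ 153 (mod 157)
148^12 ≡ 16 (mod 157)
148^13 ≡ 13 (mod 157)
148^26 ≡ 12 (mod 157)
148^39 ≡ 156 (mod 157)
148^52 ≡ 144 (mod 157)
148^78 ≡ 1 (mod 157) ✓
Thus |⟨148⟩| = ord(148) = 78.
[(Z/157Z)^× : ⟨148⟩] = 156/78 = 2.

2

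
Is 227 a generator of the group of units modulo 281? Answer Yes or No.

φ(281) = 281 − 1 = 280 = 2^3 · 5 · 7.
227 is a primitive root mod 281 iff 227^(φ(281)/q) ≢ 1 for every prime q | φ(281), i.e. q ∈ {2, 5, 7}.
227^140 ≡ 280 (mod 281)  [q = 2: ≢ 1 ✓]
227^56 ≡ 90 (mod 281)  [q = 5: ≢ 1 ✓]
227^40 ≡ 165 (mod 281)  [q = 7: ≢ 1 ✓]
All checks pass, so 227 has order 280 and is a primitive root modulo 281.

Yes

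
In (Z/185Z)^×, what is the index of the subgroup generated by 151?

8

ord(151) | φ(185) = φ(5·37) = (5−1)·(37−1) = 4·36 = 144 = 2^4 · 3^2.
Divisors of 144: 1, 2, 3, 4, 6, 8, 9, 12, 16, 18, 24, 36, 48, 72, 144.
Test each divisor d:
151^1 ≡ 151
151^2 ≡ 46
151^3 ≡ 101
151^4 ≡ 81
151^6 ≡ 26
151^8 ≡ 86
151^9 ≡ 36
151^12 ≡ 121
151^16 ≡ 181
151^18 ≡ 1
The order of 151 is 18, so the subgroup it generates has 18 elements.
The index is φ(185) / ord(151) = 144 / 18 = 8.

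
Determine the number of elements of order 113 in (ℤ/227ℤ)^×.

112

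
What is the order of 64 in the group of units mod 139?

23

ord(64) | φ(139) = 139 − 1 = 138 = 2 · 3 · 23.
Divisors of 138: 1, 2, 3, 6, 23, 46, 69, 138.
Test each divisor d:
64^1 ≡ 64 (mod 139)
64^2 ≡ 65 (mod 139)
64^3 ≡ 129 (mod 139)
64^6 ≡ 100 (mod 139)
64^23 ≡ 1 (mod 139) ✓
The smallest such exponent is 23, so the order of 64 is 23.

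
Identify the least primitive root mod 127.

3

φ(127) = 127 − 1 = 126 = 2 · 3^2 · 7.
g is a primitive root iff g^(126/q) ≢ 1 (mod 127) for each prime q ∈ {2, 3, 7}.
g = 2: 2^63 ≡ 1 — hits 1, so not a primitive root.
g = 3: 3^63 ≡ 126; 3^42 ≡ 107; 3^18 ≡ 4 — none is 1, so 3 is a primitive root.
Hence the least primitive root of 127 is 3.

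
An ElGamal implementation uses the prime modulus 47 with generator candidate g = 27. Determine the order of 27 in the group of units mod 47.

Since 27 ∈ (Z/47Z)^×, its order divides φ(47) = 47 − 1 = 46 = 2 · 23.
Divisors of 46: 1, 2, 23, 46.
Compute 27^d (mod 47) for the divisors d until we hit 1:
27^1 ≡ 27
27^2 ≡ 24
27^23 ≡ 1
Therefore the multiplicative order of 27 modulo 47 is 23.

23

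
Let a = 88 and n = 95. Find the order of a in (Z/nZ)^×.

12

ord(88) | φ(95) = φ(5·19) = (5−1)·(19−1) = 4·18 = 72 = 2^3 · 3^2.
Divisors of 72: 1, 2, 3, 4, 6, 8, 9, 12, 18, 24, 36, 72.
Evaluate successive powers at the divisors of 72:
88^1 ≡ 88
88^2 ≡ 49
88^3 ≡ 37
88^4 ≡ 26
88^6 ≡ 39
88^8 ≡ 11
88^9 ≡ 18
88^12 ≡ 1
So ord_95(88) = 12.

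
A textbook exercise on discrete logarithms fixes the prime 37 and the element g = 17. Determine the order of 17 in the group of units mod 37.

36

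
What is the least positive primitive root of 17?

φ(17) = 17 − 1 = 16 = 2^4.
Test candidates g = 2, 3, … against the prime factors q ∈ {2} of φ(17): g is a generator iff g^(16/q) ≢ 1 for every such q.
g = 2: 2^8 ≡ 1 — hits 1, so not a primitive root.
g = 3: 3^8 ≡ 16 — none is 1, so 3 is a primitive root.
Hence the least primitive root of 17 is 3.

3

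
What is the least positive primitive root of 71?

φ(71) = 71 − 1 = 70 = 2 · 5 · 7.
Test candidates g = 2, 3, … against the prime factors q ∈ {2, 5, 7} of φ(71): g is a generator iff g^(70/q) ≢ 1 for every such q.
g = 2: 2^35 ≡ 1 — hits 1, so not a primitive root.
g = 3: 3^35 ≡ 1 — hits 1, so not a primitive root.
g = 4: 4^35 ≡ 1 — hits 1, so not a primitive root.
g = 5: 5^35 ≡ 1 — hits 1, so not a primitive root.
g = 6: 6^35 ≡ 1 — hits 1, so not a primitive root.
g = 7: 7^35 ≡ 70; 7^14 ≡ 54; 7^10 ≡ 45 — none is 1, so 7 is a primitive root.
So 7 is the smallest generator of (Z/71Z)^×.

7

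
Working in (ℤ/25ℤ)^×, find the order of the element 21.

5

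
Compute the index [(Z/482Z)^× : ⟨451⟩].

1

By Lagrange's theorem, ord_482(451) divides φ(482) = φ(2)·φ(241) = 1·240 = 240 = 2^4 · 3 · 5.
Divisors of 240: 1, 2, 3, 4, 5, 6, 8, 10, 12, 15, 16, 20, 24, 30, 40, 48, 60, 80, 120, 240.
Test each divisor d:
451^1 ≡ 451 (mod 482)
451^2 ≡ 479 (mod 482)
451^3 ≡ 93 (mod 482)
451^4 ≡ 9 (mod 482)
451^5 ≡ 203 (mod 482)
451^6 ≡ 455 (mod 482)
451^8 ≡ 81 (mod 482)
451^10 ≡ 239 (mod 482)
451^12 ≡ 247 (mod 482)
451^15 ≡ 317 (mod 482)
451^16 ≡ 295 (mod 482)
451^20 ≡ 245 (mod 482)
451^24 ≡ 277 (mod 482)
451^30 ≡ 233 (mod 482)
451^40 ≡ 257 (mod 482)
451^48 ≡ 91 (mod 482)
451^60 ≡ 305 (mod 482)
451^80 ≡ 15 (mod 482)
451^120 ≡ 481 (mod 482)
451^240 ≡ 1 (mod 482) ✓
Thus |⟨451⟩| = ord(451) = 240.
The index is φ(482) / ord(451) = 240 / 240 = 1.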